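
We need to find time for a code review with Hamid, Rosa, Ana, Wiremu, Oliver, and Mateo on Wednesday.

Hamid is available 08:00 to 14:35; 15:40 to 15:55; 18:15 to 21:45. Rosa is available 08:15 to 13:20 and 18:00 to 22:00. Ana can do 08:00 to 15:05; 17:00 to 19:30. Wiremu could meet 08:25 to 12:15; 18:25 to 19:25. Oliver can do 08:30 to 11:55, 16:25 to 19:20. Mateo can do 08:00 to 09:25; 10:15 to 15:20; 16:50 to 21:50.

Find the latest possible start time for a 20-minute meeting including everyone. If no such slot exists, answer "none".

Hamid ∩ Rosa: 08:15-13:20, 18:15-21:45.
Hamid ∩ Rosa ∩ Ana: 08:15-13:20, 18:15-19:30.
Hamid ∩ Rosa ∩ Ana ∩ Wiremu: 08:25-12:15, 18:25-19:25.
Hamid ∩ Rosa ∩ Ana ∩ Wiremu ∩ Oliver: 08:30-11:55, 18:25-19:20.
Hamid ∩ Rosa ∩ Ana ∩ Wiremu ∩ Oliver ∩ Mateo: 08:30-09:25, 10:15-11:55, 18:25-19:20.
Those are the intersection windows.
The last common window of at least 20 minutes is 18:25-19:20; a 20-minute meeting can start as late as 19:00 and still end by 19:20.

19:00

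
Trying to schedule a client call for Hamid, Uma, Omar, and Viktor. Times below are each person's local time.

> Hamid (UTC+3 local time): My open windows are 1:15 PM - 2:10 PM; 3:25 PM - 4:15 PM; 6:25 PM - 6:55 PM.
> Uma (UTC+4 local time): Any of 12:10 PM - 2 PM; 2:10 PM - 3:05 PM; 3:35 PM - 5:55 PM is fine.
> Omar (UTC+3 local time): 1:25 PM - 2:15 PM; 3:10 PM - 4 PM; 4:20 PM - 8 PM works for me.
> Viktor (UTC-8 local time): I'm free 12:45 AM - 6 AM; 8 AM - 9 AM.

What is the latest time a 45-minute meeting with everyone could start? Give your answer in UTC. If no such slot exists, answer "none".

Hamid in UTC: 10:15-11:10, 12:25-13:15, 15:25-15:55 (subtract 3h to convert from UTC+3).
Uma in UTC: 08:10-10:00, 10:10-11:05, 11:35-13:55 (subtract 4h to convert from UTC+4).
Omar in UTC: 10:25-11:15, 12:10-13:00, 13:20-17:00 (subtract 3h to convert from UTC+3).
Viktor in UTC: 08:45-14:00, 16:00-17:00 (add 8h to convert from UTC-8).
Hamid ∩ Uma: 10:15-11:05, 12:25-13:15.
Hamid ∩ Uma ∩ Omar: 10:25-11:05, 12:25-13:00.
Hamid ∩ Uma ∩ Omar ∩ Viktor: 10:25-11:05, 12:25-13:00.
No common window is at least 45 minutes long.

none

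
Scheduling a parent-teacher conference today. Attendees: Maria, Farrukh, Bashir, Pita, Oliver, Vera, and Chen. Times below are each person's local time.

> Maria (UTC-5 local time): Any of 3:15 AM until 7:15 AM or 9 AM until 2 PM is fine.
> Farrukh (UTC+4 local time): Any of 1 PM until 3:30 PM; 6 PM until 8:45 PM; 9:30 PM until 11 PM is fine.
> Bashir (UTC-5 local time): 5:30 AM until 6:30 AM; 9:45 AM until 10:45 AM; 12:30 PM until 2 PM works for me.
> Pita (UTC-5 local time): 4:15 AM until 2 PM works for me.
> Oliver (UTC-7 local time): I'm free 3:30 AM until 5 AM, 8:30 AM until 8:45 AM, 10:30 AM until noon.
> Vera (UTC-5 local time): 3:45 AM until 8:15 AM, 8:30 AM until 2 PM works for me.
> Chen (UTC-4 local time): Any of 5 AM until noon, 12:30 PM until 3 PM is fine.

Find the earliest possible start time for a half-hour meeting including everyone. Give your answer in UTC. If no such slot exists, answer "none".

10:30

Maria in UTC: 08:15-12:15, 14:00-19:00 (add 5h to convert from UTC-5).
Farrukh in UTC: 09:00-11:30, 14:00-16:45, 17:30-19:00 (subtract 4h to convert from UTC+4).
Bashir in UTC: 10:30-11:30, 14:45-15:45, 17:30-19:00 (add 5h to convert from UTC-5).
Pita in UTC: 09:15-19:00 (add 5h to convert from UTC-5).
Oliver in UTC: 10:30-12:00, 15:30-15:45, 17:30-19:00 (add 7h to convert from UTC-7).
Vera in UTC: 08:45-13:15, 13:30-19:00 (add 5h to convert from UTC-5).
Chen in UTC: 09:00-16:00, 16:30-19:00 (add 4h to convert from UTC-4).
Maria ∩ Farrukh: 09:00-11:30, 14:00-16:45, 17:30-19:00.
Maria ∩ Farrukh ∩ Bashir: 10:30-11:30, 14:45-15:45, 17:30-19:00.
Maria ∩ Farrukh ∩ Bashir ∩ Pita: 10:30-11:30, 14:45-15:45, 17:30-19:00.
Maria ∩ Farrukh ∩ Bashir ∩ Pita ∩ Oliver: 10:30-11:30, 15:30-15:45, 17:30-19:00.
Maria ∩ Farrukh ∩ Bashir ∩ Pita ∩ Oliver ∩ Vera: 10:30-11:30, 15:30-15:45, 17:30-19:00.
Maria ∩ Farrukh ∩ Bashir ∩ Pita ∩ Oliver ∩ Vera ∩ Chen: 10:30-11:30, 15:30-15:45, 17:30-19:00.
The first common window of at least 30 minutes is 10:30-11:30, so the earliest start is 10:30.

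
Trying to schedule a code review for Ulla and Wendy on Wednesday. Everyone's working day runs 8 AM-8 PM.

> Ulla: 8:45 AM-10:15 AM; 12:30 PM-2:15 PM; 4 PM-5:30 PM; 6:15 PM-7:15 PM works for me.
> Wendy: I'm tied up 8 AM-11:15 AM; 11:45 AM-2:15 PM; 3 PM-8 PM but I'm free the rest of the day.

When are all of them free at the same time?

Ulla free: 08:45-10:15, 12:30-14:15, 16:00-17:30, 18:15-19:15.
Wendy free: 11:15-11:45, 14:15-15:00 (invert busy blocks within the working day).
Ulla ∩ Wendy: ∅.
There is no time when everyone is free.

none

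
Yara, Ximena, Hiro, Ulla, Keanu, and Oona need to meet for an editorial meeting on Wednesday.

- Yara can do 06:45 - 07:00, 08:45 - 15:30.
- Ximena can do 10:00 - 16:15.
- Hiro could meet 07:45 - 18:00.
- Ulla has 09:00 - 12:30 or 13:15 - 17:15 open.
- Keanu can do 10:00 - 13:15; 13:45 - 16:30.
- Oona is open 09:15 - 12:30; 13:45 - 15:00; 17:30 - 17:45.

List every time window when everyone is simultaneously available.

10:00-12:30, 13:45-15:00

Yara ∩ Ximena: 10:00-15:30.
Yara ∩ Ximena ∩ Hiro: 10:00-15:30.
Yara ∩ Ximena ∩ Hiro ∩ Ulla: 10:00-12:30, 13:15-15:30.
Yara ∩ Ximena ∩ Hiro ∩ Ulla ∩ Keanu: 10:00-12:30, 13:45-15:30.
Yara ∩ Ximena ∩ Hiro ∩ Ulla ∩ Keanu ∩ Oona: 10:00-12:30, 13:45-15:00.
Those are the intersection windows.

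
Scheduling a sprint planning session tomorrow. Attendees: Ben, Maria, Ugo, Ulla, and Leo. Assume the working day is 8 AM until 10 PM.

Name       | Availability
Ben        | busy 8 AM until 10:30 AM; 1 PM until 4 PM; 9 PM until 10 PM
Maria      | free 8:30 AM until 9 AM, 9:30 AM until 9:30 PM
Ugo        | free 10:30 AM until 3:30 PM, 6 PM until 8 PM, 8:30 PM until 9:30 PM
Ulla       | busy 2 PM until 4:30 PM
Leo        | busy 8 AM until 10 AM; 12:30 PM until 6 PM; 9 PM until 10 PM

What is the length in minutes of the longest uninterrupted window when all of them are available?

Ben free: 10:30-13:00, 16:00-21:00 (invert busy blocks within the working day).
Maria free: 08:30-09:00, 09:30-21:30.
Ugo free: 10:30-15:30, 18:00-20:00, 20:30-21:30.
Ulla free: 08:00-14:00, 16:30-22:00 (invert busy blocks within the working day).
Leo free: 10:00-12:30, 18:00-21:00 (invert busy blocks within the working day).
Ben ∩ Maria: 10:30-13:00, 16:00-21:00.
Ben ∩ Maria ∩ Ugo: 10:30-13:00, 18:00-20:00, 20:30-21:00.
Ben ∩ Maria ∩ Ugo ∩ Ulla: 10:30-13:00, 18:00-20:00, 20:30-21:00.
Ben ∩ Maria ∩ Ugo ∩ Ulla ∩ Leo: 10:30-12:30, 18:00-20:00, 20:30-21:00.
So the common availability across everyone is 10:30-12:30, 18:00-20:00, 20:30-21:00.
The longest is 10:30-12:30 at 120 minutes.

120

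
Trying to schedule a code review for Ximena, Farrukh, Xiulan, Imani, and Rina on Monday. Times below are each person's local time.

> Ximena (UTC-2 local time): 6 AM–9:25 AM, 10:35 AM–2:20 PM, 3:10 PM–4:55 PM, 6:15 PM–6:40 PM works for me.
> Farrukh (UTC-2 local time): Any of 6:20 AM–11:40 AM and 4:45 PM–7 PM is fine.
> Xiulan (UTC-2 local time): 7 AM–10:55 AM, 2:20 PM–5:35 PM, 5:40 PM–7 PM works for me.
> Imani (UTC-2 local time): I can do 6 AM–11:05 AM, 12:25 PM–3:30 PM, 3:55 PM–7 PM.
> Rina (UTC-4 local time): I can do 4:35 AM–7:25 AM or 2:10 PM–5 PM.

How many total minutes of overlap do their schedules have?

Ximena in UTC: 08:00-11:25, 12:35-16:20, 17:10-18:55, 20:15-20:40 (add 2h to convert from UTC-2).
Farrukh in UTC: 08:20-13:40, 18:45-21:00 (add 2h to convert from UTC-2).
Xiulan in UTC: 09:00-12:55, 16:20-19:35, 19:40-21:00 (add 2h to convert from UTC-2).
Imani in UTC: 08:00-13:05, 14:25-17:30, 17:55-21:00 (add 2h to convert from UTC-2).
Rina in UTC: 08:35-11:25, 18:10-21:00 (add 4h to convert from UTC-4).
Ximena ∩ Farrukh: 08:20-11:25, 12:35-13:40, 18:45-18:55, 20:15-20:40.
Ximena ∩ Farrukh ∩ Xiulan: 09:00-11:25, 12:35-12:55, 18:45-18:55, 20:15-20:40.
Ximena ∩ Farrukh ∩ Xiulan ∩ Imani: 09:00-11:25, 12:35-12:55, 18:45-18:55, 20:15-20:40.
Ximena ∩ Farrukh ∩ Xiulan ∩ Imani ∩ Rina: 09:00-11:25, 18:45-18:55, 20:15-20:40.
Summing the common windows: 145 + 10 + 25 = 180 minutes.

180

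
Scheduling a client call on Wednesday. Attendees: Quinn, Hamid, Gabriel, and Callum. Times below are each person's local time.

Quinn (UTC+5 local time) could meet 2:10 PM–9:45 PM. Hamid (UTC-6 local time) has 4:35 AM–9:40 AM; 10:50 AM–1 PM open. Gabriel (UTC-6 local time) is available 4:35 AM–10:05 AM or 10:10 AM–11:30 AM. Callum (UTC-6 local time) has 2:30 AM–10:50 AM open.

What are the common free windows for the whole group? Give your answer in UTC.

10:35-15:40

Quinn in UTC: 09:10-16:45 (subtract 5h to convert from UTC+5).
Hamid in UTC: 10:35-15:40, 16:50-19:00 (add 6h to convert from UTC-6).
Gabriel in UTC: 10:35-16:05, 16:10-17:30 (add 6h to convert from UTC-6).
Callum in UTC: 08:30-16:50 (add 6h to convert from UTC-6).
Quinn ∩ Hamid: 10:35-15:40.
Quinn ∩ Hamid ∩ Gabriel: 10:35-15:40.
Quinn ∩ Hamid ∩ Gabriel ∩ Callum: 10:35-15:40.
So the common availability across everyone is 10:35-15:40.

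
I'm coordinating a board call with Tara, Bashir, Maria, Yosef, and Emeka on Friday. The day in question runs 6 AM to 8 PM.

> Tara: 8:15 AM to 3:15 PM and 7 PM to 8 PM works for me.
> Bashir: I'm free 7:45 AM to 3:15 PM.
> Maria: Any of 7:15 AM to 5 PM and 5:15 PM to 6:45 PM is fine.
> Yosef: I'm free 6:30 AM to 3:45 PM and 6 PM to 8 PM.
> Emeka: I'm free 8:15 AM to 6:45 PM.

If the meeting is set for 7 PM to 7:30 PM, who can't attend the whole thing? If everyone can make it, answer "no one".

Bashir, Emeka, Maria

Tara: free for 19:00-19:30. Bashir: not fully free for 19:00-19:30. Maria: not fully free for 19:00-19:30. Yosef: free for 19:00-19:30. Emeka: not fully free for 19:00-19:30.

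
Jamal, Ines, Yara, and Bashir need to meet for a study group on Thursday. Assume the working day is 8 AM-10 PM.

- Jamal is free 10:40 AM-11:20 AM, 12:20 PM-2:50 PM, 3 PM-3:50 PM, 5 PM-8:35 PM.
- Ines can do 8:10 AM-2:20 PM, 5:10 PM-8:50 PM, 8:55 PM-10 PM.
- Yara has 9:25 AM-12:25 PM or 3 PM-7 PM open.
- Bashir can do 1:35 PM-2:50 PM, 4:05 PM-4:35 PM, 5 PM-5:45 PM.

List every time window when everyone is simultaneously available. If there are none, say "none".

17:10-17:45

Jamal ∩ Ines: 10:40-11:20, 12:20-14:20, 17:10-20:35.
Jamal ∩ Ines ∩ Yara: 10:40-11:20, 12:20-12:25, 17:10-19:00.
Jamal ∩ Ines ∩ Yara ∩ Bashir: 17:10-17:45.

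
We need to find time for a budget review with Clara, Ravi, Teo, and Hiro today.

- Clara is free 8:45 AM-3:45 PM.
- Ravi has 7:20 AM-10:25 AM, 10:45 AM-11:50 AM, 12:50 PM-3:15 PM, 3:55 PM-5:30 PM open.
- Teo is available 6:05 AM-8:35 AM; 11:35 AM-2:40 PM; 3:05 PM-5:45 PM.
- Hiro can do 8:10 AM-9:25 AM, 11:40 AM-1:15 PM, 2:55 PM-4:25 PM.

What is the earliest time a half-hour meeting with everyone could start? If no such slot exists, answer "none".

Clara ∩ Ravi: 08:45-10:25, 10:45-11:50, 12:50-15:15.
Clara ∩ Ravi ∩ Teo: 11:35-11:50, 12:50-14:40, 15:05-15:15.
Clara ∩ Ravi ∩ Teo ∩ Hiro: 11:40-11:50, 12:50-13:15, 15:05-15:15.
No common window is at least 30 minutes long.

none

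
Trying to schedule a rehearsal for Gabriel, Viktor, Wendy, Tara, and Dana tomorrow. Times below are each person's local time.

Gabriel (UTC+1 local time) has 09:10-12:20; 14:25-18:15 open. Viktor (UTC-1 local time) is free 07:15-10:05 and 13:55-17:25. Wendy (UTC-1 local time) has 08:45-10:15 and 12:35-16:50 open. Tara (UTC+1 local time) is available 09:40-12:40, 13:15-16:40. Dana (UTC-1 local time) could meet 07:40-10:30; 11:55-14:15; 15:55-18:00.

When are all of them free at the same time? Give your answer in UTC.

Gabriel in UTC: 08:10-11:20, 13:25-17:15 (subtract 1h to convert from UTC+1).
Viktor in UTC: 08:15-11:05, 14:55-18:25 (add 1h to convert from UTC-1).
Wendy in UTC: 09:45-11:15, 13:35-17:50 (add 1h to convert from UTC-1).
Tara in UTC: 08:40-11:40, 12:15-15:40 (subtract 1h to convert from UTC+1).
Dana in UTC: 08:40-11:30, 12:55-15:15, 16:55-19:00 (add 1h to convert from UTC-1).
Gabriel ∩ Viktor: 08:15-11:05, 14:55-17:15.
Gabriel ∩ Viktor ∩ Wendy: 09:45-11:05, 14:55-17:15.
Gabriel ∩ Viktor ∩ Wendy ∩ Tara: 09:45-11:05, 14:55-15:40.
Gabriel ∩ Viktor ∩ Wendy ∩ Tara ∩ Dana: 09:45-11:05, 14:55-15:15.
So the common availability across everyone is 09:45-11:05, 14:55-15:15.

09:45-11:05, 14:55-15:15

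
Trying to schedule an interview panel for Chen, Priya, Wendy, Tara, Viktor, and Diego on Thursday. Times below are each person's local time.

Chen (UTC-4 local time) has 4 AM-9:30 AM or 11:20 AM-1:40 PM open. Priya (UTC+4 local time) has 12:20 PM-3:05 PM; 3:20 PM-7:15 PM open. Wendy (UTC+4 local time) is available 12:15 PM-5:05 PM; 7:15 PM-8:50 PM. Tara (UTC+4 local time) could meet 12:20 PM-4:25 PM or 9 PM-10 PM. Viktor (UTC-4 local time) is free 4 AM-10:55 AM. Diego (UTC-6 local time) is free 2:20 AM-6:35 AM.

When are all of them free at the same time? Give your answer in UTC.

Chen in UTC: 08:00-13:30, 15:20-17:40 (add 4h to convert from UTC-4).
Priya in UTC: 08:20-11:05, 11:20-15:15 (subtract 4h to convert from UTC+4).
Wendy in UTC: 08:15-13:05, 15:15-16:50 (subtract 4h to convert from UTC+4).
Tara in UTC: 08:20-12:25, 17:00-18:00 (subtract 4h to convert from UTC+4).
Viktor in UTC: 08:00-14:55 (add 4h to convert from UTC-4).
Diego in UTC: 08:20-12:35 (add 6h to convert from UTC-6).
Chen ∩ Priya: 08:20-11:05, 11:20-13:30.
Chen ∩ Priya ∩ Wendy: 08:20-11:05, 11:20-13:05.
Chen ∩ Priya ∩ Wendy ∩ Tara: 08:20-11:05, 11:20-12:25.
Chen ∩ Priya ∩ Wendy ∩ Tara ∩ Viktor: 08:20-11:05, 11:20-12:25.
Chen ∩ Priya ∩ Wendy ∩ Tara ∩ Viktor ∩ Diego: 08:20-11:05, 11:20-12:25.
Those are the intersection windows.

08:20-11:05, 11:20-12:25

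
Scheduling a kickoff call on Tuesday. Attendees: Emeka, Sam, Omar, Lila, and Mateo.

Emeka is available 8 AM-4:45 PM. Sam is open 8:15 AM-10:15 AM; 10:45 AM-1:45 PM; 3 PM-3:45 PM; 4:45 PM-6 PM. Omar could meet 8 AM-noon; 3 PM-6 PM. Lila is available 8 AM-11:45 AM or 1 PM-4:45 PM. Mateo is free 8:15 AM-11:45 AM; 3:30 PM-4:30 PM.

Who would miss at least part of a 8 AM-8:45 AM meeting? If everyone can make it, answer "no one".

Mateo, Sam

Emeka: free for 08:00-08:45. Sam: not fully free for 08:00-08:45. Omar: free for 08:00-08:45. Lila: free for 08:00-08:45. Mateo: not fully free for 08:00-08:45.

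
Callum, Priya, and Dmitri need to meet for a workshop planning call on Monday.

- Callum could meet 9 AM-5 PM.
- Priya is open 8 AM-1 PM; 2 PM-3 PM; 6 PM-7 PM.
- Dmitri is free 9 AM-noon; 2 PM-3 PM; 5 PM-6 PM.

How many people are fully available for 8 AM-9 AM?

Priya can make the full 08:00-09:00 slot — that's 1.

1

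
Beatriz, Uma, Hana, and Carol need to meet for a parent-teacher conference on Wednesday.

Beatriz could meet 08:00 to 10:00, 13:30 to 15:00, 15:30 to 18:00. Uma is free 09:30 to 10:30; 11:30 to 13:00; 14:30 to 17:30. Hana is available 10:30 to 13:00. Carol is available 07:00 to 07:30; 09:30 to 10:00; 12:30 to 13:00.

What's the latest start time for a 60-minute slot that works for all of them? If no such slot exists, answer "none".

none

Beatriz ∩ Uma: 09:30-10:00, 14:30-15:00, 15:30-17:30.
Beatriz ∩ Uma ∩ Hana: ∅.
Beatriz ∩ Uma ∩ Hana ∩ Carol: ∅.
There is no time when everyone is free.
No common window is at least 60 minutes long.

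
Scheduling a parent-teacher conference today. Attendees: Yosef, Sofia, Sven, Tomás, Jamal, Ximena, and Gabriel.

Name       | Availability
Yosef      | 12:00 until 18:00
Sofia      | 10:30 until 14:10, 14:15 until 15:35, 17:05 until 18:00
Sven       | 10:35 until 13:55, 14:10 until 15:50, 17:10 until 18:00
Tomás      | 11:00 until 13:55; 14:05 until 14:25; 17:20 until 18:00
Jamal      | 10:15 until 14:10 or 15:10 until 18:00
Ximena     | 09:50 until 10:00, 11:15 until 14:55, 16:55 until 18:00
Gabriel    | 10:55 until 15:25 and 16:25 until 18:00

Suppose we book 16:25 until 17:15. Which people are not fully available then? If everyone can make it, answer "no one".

Yosef: free for 16:25-17:15. Sofia: not fully free for 16:25-17:15. Sven: not fully free for 16:25-17:15. Tomás: not fully free for 16:25-17:15. Jamal: free for 16:25-17:15. Ximena: not fully free for 16:25-17:15. Gabriel: free for 16:25-17:15.

Sofia, Sven, Tomás, Ximena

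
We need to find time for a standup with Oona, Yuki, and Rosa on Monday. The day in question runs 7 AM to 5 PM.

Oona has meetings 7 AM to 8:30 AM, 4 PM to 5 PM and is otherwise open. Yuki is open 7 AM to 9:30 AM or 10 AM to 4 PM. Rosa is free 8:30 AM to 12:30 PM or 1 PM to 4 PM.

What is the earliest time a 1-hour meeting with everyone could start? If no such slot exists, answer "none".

Oona free: 08:30-16:00 (invert busy blocks within the working day).
Yuki free: 07:00-09:30, 10:00-16:00.
Rosa free: 08:30-12:30, 13:00-16:00.
Oona ∩ Yuki: 08:30-09:30, 10:00-16:00.
Oona ∩ Yuki ∩ Rosa: 08:30-09:30, 10:00-12:30, 13:00-16:00.
The first common window of at least 60 minutes is 08:30-09:30, so the earliest start is 08:30.

08:30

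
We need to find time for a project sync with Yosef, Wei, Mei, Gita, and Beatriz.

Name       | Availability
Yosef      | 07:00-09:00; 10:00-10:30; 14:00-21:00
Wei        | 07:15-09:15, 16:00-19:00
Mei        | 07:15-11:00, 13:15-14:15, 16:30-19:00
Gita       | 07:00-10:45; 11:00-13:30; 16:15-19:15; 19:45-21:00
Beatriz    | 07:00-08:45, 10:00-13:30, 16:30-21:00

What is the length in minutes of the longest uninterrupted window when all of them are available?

Yosef ∩ Wei: 07:15-09:00, 16:00-19:00.
Yosef ∩ Wei ∩ Mei: 07:15-09:00, 16:30-19:00.
Yosef ∩ Wei ∩ Mei ∩ Gita: 07:15-09:00, 16:30-19:00.
Yosef ∩ Wei ∩ Mei ∩ Gita ∩ Beatriz: 07:15-08:45, 16:30-19:00.
So the common availability across everyone is 07:15-08:45, 16:30-19:00.
The longest is 16:30-19:00 at 150 minutes.

150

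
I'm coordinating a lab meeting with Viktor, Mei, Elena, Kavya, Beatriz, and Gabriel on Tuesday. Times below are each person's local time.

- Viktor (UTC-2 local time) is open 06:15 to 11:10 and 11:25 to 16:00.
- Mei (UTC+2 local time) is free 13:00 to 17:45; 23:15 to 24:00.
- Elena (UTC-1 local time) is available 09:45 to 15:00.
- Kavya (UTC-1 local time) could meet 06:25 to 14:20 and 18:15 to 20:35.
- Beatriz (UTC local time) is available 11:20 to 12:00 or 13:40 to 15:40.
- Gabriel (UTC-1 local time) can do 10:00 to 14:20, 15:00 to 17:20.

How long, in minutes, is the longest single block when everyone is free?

Viktor in UTC: 08:15-13:10, 13:25-18:00 (add 2h to convert from UTC-2).
Mei in UTC: 11:00-15:45, 21:15-22:00 (subtract 2h to convert from UTC+2).
Elena in UTC: 10:45-16:00 (add 1h to convert from UTC-1).
Kavya in UTC: 07:25-15:20, 19:15-21:35 (add 1h to convert from UTC-1).
Beatriz in UTC: 11:20-12:00, 13:40-15:40.
Gabriel in UTC: 11:00-15:20, 16:00-18:20 (add 1h to convert from UTC-1).
Viktor ∩ Mei: 11:00-13:10, 13:25-15:45.
Viktor ∩ Mei ∩ Elena: 11:00-13:10, 13:25-15:45.
Viktor ∩ Mei ∩ Elena ∩ Kavya: 11:00-13:10, 13:25-15:20.
Viktor ∩ Mei ∩ Elena ∩ Kavya ∩ Beatriz: 11:20-12:00, 13:40-15:20.
Viktor ∩ Mei ∩ Elena ∩ Kavya ∩ Beatriz ∩ Gabriel: 11:20-12:00, 13:40-15:20.
Those are the intersection windows.
The longest is 13:40-15:20 at 100 minutes.

100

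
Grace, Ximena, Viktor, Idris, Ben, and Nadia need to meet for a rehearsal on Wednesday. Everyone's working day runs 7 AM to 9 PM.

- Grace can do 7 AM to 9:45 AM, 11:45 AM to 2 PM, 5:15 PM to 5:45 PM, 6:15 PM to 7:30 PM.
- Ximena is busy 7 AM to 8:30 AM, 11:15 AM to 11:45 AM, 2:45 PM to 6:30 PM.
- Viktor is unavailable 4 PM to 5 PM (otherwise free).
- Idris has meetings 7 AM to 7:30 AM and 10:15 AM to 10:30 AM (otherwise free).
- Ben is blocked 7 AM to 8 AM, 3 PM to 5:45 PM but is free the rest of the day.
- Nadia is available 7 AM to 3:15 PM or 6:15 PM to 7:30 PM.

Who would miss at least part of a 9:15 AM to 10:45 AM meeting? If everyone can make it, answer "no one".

Grace, Idris

Grace free: 07:00-09:45, 11:45-14:00, 17:15-17:45, 18:15-19:30.
Ximena free: 08:30-11:15, 11:45-14:45, 18:30-21:00 (invert busy blocks within the working day).
Viktor free: 07:00-16:00, 17:00-21:00 (invert busy blocks within the working day).
Idris free: 07:30-10:15, 10:30-21:00 (invert busy blocks within the working day).
Ben free: 08:00-15:00, 17:45-21:00 (invert busy blocks within the working day).
Nadia free: 07:00-15:15, 18:15-19:30.
Grace: not fully free for 09:15-10:45. Ximena: free for 09:15-10:45. Viktor: free for 09:15-10:45. Idris: not fully free for 09:15-10:45. Ben: free for 09:15-10:45. Nadia: free for 09:15-10:45.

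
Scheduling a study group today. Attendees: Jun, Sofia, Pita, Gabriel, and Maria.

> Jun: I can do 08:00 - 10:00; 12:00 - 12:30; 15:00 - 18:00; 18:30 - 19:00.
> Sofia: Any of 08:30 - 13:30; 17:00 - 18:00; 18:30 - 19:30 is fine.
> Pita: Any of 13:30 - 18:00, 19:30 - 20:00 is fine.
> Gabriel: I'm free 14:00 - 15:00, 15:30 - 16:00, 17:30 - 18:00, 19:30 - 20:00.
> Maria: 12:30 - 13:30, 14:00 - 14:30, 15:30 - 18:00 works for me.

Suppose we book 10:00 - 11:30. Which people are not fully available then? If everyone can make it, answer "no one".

Gabriel, Jun, Maria, Pita

Jun: not fully free for 10:00-11:30. Sofia: free for 10:00-11:30. Pita: not fully free for 10:00-11:30. Gabriel: not fully free for 10:00-11:30. Maria: not fully free for 10:00-11:30.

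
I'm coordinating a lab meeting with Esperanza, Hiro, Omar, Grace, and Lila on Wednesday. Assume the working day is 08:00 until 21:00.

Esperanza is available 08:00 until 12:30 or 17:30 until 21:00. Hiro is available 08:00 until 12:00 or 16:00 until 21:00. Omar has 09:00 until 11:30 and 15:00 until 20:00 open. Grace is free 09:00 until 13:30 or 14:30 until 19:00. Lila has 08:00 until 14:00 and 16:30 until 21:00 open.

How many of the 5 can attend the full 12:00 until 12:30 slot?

Esperanza, Grace, and Lila can make the full 12:00-12:30 slot — that's 3.

3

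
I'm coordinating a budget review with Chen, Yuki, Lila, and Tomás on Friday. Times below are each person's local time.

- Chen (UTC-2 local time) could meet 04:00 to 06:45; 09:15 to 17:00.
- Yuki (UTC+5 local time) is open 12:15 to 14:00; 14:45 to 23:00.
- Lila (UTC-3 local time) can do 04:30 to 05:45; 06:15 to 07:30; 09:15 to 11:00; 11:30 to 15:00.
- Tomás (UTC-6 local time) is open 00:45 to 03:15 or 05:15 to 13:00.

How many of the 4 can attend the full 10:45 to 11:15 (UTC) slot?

Chen in UTC: 06:00-08:45, 11:15-19:00 (add 2h to convert from UTC-2).
Yuki in UTC: 07:15-09:00, 09:45-18:00 (subtract 5h to convert from UTC+5).
Lila in UTC: 07:30-08:45, 09:15-10:30, 12:15-14:00, 14:30-18:00 (add 3h to convert from UTC-3).
Tomás in UTC: 06:45-09:15, 11:15-19:00 (add 6h to convert from UTC-6).
Yuki can make the full 10:45-11:15 slot — that's 1.

1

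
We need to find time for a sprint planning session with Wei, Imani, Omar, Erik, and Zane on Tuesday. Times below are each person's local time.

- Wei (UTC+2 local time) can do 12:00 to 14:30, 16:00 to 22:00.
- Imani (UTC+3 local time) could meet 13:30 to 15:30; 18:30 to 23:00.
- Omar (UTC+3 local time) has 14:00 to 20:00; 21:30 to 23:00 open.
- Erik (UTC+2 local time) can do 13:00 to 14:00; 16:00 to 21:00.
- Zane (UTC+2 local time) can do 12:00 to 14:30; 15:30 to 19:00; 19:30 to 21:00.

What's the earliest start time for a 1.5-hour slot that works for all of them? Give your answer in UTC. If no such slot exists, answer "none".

Wei in UTC: 10:00-12:30, 14:00-20:00 (subtract 2h to convert from UTC+2).
Imani in UTC: 10:30-12:30, 15:30-20:00 (subtract 3h to convert from UTC+3).
Omar in UTC: 11:00-17:00, 18:30-20:00 (subtract 3h to convert from UTC+3).
Erik in UTC: 11:00-12:00, 14:00-19:00 (subtract 2h to convert from UTC+2).
Zane in UTC: 10:00-12:30, 13:30-17:00, 17:30-19:00 (subtract 2h to convert from UTC+2).
Wei ∩ Imani: 10:30-12:30, 15:30-20:00.
Wei ∩ Imani ∩ Omar: 11:00-12:30, 15:30-17:00, 18:30-20:00.
Wei ∩ Imani ∩ Omar ∩ Erik: 11:00-12:00, 15:30-17:00, 18:30-19:00.
Wei ∩ Imani ∩ Omar ∩ Erik ∩ Zane: 11:00-12:00, 15:30-17:00, 18:30-19:00.
So the common availability across everyone is 11:00-12:00, 15:30-17:00, 18:30-19:00.
The first common window of at least 90 minutes is 15:30-17:00, so the earliest start is 15:30.

15:30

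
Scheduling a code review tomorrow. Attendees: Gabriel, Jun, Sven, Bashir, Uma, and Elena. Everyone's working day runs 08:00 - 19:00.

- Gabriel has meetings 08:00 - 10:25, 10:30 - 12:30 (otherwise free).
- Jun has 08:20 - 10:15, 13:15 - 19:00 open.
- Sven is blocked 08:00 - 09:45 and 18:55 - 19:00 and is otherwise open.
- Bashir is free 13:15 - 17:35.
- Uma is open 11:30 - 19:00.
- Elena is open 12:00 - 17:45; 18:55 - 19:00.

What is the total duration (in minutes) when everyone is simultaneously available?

Gabriel free: 10:25-10:30, 12:30-19:00 (invert busy blocks within the working day).
Jun free: 08:20-10:15, 13:15-19:00.
Sven free: 09:45-18:55 (invert busy blocks within the working day).
Bashir free: 13:15-17:35.
Uma free: 11:30-19:00.
Elena free: 12:00-17:45, 18:55-19:00.
Gabriel ∩ Jun: 13:15-19:00.
Gabriel ∩ Jun ∩ Sven: 13:15-18:55.
Gabriel ∩ Jun ∩ Sven ∩ Bashir: 13:15-17:35.
Gabriel ∩ Jun ∩ Sven ∩ Bashir ∩ Uma: 13:15-17:35.
Gabriel ∩ Jun ∩ Sven ∩ Bashir ∩ Uma ∩ Elena: 13:15-17:35.
That's a single block of 260 minutes.

260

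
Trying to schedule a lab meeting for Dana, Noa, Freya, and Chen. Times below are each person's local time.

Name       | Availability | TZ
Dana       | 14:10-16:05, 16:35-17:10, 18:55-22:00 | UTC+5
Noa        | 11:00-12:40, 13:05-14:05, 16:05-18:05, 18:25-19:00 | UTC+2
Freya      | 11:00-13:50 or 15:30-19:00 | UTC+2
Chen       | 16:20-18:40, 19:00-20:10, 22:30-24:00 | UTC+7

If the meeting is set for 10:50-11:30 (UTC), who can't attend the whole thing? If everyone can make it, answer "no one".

Dana, Noa

Dana in UTC: 09:10-11:05, 11:35-12:10, 13:55-17:00 (subtract 5h to convert from UTC+5).
Noa in UTC: 09:00-10:40, 11:05-12:05, 14:05-16:05, 16:25-17:00 (subtract 2h to convert from UTC+2).
Freya in UTC: 09:00-11:50, 13:30-17:00 (subtract 2h to convert from UTC+2).
Chen in UTC: 09:20-11:40, 12:00-13:10, 15:30-17:00 (subtract 7h to convert from UTC+7).
Dana: not fully free for 10:50-11:30. Noa: not fully free for 10:50-11:30. Freya: free for 10:50-11:30. Chen: free for 10:50-11:30.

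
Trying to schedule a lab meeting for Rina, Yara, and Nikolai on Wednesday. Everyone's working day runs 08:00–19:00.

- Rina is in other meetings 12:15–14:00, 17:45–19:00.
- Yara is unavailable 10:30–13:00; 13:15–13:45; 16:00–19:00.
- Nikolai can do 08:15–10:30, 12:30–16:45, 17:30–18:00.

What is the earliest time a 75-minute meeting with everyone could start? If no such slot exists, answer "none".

Rina free: 08:00-12:15, 14:00-17:45 (invert busy blocks within the working day).
Yara free: 08:00-10:30, 13:00-13:15, 13:45-16:00 (invert busy blocks within the working day).
Nikolai free: 08:15-10:30, 12:30-16:45, 17:30-18:00.
Rina ∩ Yara: 08:00-10:30, 14:00-16:00.
Rina ∩ Yara ∩ Nikolai: 08:15-10:30, 14:00-16:00.
The first common window of at least 75 minutes is 08:15-10:30, so the earliest start is 08:15.

08:15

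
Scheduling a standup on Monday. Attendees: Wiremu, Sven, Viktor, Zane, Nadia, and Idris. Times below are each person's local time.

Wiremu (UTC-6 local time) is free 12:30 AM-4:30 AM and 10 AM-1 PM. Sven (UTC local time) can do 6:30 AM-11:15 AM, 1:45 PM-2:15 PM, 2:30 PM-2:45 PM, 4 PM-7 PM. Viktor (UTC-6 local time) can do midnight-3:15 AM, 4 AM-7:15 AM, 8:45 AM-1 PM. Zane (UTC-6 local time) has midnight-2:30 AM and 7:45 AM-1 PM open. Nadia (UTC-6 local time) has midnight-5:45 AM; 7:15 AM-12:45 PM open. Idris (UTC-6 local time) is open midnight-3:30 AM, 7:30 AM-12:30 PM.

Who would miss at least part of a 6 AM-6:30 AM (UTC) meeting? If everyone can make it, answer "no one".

Wiremu in UTC: 06:30-10:30, 16:00-19:00 (add 6h to convert from UTC-6).
Sven in UTC: 06:30-11:15, 13:45-14:15, 14:30-14:45, 16:00-19:00.
Viktor in UTC: 06:00-09:15, 10:00-13:15, 14:45-19:00 (add 6h to convert from UTC-6).
Zane in UTC: 06:00-08:30, 13:45-19:00 (add 6h to convert from UTC-6).
Nadia in UTC: 06:00-11:45, 13:15-18:45 (add 6h to convert from UTC-6).
Idris in UTC: 06:00-09:30, 13:30-18:30 (add 6h to convert from UTC-6).
Wiremu: not fully free for 06:00-06:30. Sven: not fully free for 06:00-06:30. Viktor: free for 06:00-06:30. Zane: free for 06:00-06:30. Nadia: free for 06:00-06:30. Idris: free for 06:00-06:30.

Sven, Wiremu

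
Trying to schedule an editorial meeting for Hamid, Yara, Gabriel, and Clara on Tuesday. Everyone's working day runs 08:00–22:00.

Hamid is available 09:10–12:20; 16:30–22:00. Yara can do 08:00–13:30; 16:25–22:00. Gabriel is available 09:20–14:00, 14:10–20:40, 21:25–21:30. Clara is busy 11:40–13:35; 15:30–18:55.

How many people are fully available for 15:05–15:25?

2

Hamid free: 09:10-12:20, 16:30-22:00.
Yara free: 08:00-13:30, 16:25-22:00.
Gabriel free: 09:20-14:00, 14:10-20:40, 21:25-21:30.
Clara free: 08:00-11:40, 13:35-15:30, 18:55-22:00 (invert busy blocks within the working day).
Gabriel and Clara can make the full 15:05-15:25 slot — that's 2.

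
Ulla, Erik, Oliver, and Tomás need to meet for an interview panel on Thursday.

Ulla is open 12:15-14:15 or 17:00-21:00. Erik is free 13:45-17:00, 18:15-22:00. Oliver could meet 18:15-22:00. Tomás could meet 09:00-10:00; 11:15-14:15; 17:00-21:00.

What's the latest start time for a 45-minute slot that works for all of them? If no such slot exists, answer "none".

Ulla ∩ Erik: 13:45-14:15, 18:15-21:00.
Ulla ∩ Erik ∩ Oliver: 18:15-21:00.
Ulla ∩ Erik ∩ Oliver ∩ Tomás: 18:15-21:00.
The last common window of at least 45 minutes is 18:15-21:00; a 45-minute meeting can start as late as 20:15 and still end by 21:00.

20:15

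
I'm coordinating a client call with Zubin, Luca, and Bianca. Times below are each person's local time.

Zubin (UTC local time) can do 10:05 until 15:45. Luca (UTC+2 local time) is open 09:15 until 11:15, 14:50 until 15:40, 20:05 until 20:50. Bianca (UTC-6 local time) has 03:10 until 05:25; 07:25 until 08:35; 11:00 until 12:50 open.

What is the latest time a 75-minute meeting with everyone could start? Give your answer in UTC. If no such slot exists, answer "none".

none

Zubin in UTC: 10:05-15:45.
Luca in UTC: 07:15-09:15, 12:50-13:40, 18:05-18:50 (subtract 2h to convert from UTC+2).
Bianca in UTC: 09:10-11:25, 13:25-14:35, 17:00-18:50 (add 6h to convert from UTC-6).
Zubin ∩ Luca: 12:50-13:40.
Zubin ∩ Luca ∩ Bianca: 13:25-13:40.
So the common availability across everyone is 13:25-13:40.
No common window is at least 75 minutes long.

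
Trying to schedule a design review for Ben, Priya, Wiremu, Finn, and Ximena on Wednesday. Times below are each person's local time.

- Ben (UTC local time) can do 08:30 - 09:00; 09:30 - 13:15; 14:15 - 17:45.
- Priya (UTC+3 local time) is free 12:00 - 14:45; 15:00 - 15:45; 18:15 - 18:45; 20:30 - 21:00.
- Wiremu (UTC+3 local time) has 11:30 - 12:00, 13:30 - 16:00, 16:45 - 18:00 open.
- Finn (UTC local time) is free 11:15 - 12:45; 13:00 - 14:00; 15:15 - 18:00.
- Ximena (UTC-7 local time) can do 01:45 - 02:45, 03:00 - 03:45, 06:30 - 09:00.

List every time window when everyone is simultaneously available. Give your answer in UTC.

none

Ben in UTC: 08:30-09:00, 09:30-13:15, 14:15-17:45.
Priya in UTC: 09:00-11:45, 12:00-12:45, 15:15-15:45, 17:30-18:00 (subtract 3h to convert from UTC+3).
Wiremu in UTC: 08:30-09:00, 10:30-13:00, 13:45-15:00 (subtract 3h to convert from UTC+3).
Finn in UTC: 11:15-12:45, 13:00-14:00, 15:15-18:00.
Ximena in UTC: 08:45-09:45, 10:00-10:45, 13:30-16:00 (add 7h to convert from UTC-7).
Ben ∩ Priya: 09:30-11:45, 12:00-12:45, 15:15-15:45, 17:30-17:45.
Ben ∩ Priya ∩ Wiremu: 10:30-11:45, 12:00-12:45.
Ben ∩ Priya ∩ Wiremu ∩ Finn: 11:15-11:45, 12:00-12:45.
Ben ∩ Priya ∩ Wiremu ∩ Finn ∩ Ximena: ∅.
There is no time when everyone is free.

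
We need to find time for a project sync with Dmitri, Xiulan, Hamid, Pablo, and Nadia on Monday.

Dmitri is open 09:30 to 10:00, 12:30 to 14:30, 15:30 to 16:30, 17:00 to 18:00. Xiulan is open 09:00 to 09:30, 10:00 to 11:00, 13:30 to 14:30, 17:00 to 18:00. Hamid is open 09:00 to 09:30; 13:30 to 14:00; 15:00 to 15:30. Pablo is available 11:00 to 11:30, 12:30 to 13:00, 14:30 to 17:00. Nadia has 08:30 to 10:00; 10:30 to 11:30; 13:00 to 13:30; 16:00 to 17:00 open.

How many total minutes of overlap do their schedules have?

0

Dmitri ∩ Xiulan: 13:30-14:30, 17:00-18:00.
Dmitri ∩ Xiulan ∩ Hamid: 13:30-14:00.
Dmitri ∩ Xiulan ∩ Hamid ∩ Pablo: ∅.
Dmitri ∩ Xiulan ∩ Hamid ∩ Pablo ∩ Nadia: ∅.
There is no time when everyone is free.
There is no common window, so the total is 0 minutes.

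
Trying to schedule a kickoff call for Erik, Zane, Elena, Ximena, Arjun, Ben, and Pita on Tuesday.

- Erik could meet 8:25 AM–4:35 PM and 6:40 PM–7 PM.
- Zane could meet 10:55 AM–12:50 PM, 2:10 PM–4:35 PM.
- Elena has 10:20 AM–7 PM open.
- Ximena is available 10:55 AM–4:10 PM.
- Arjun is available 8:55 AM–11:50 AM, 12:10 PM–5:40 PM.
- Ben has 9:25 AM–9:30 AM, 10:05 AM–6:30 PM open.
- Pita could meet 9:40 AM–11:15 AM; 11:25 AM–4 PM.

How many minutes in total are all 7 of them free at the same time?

Erik ∩ Zane: 10:55-12:50, 14:10-16:35.
Erik ∩ Zane ∩ Elena: 10:55-12:50, 14:10-16:35.
Erik ∩ Zane ∩ Elena ∩ Ximena: 10:55-12:50, 14:10-16:10.
Erik ∩ Zane ∩ Elena ∩ Ximena ∩ Arjun: 10:55-11:50, 12:10-12:50, 14:10-16:10.
Erik ∩ Zane ∩ Elena ∩ Ximena ∩ Arjun ∩ Ben: 10:55-11:50, 12:10-12:50, 14:10-16:10.
Erik ∩ Zane ∩ Elena ∩ Ximena ∩ Arjun ∩ Ben ∩ Pita: 10:55-11:15, 11:25-11:50, 12:10-12:50, 14:10-16:00.
Summing the common windows: 20 + 25 + 40 + 110 = 195 minutes.

195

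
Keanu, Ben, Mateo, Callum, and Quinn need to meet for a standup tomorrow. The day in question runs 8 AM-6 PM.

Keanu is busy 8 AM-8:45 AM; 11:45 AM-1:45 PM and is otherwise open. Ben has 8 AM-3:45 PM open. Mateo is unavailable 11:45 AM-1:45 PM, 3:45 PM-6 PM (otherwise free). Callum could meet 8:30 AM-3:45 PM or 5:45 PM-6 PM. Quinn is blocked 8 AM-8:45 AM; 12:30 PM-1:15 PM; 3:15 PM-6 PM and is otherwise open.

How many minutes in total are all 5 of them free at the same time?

270

Keanu free: 08:45-11:45, 13:45-18:00 (invert busy blocks within the working day).
Ben free: 08:00-15:45.
Mateo free: 08:00-11:45, 13:45-15:45 (invert busy blocks within the working day).
Callum free: 08:30-15:45, 17:45-18:00.
Quinn free: 08:45-12:30, 13:15-15:15 (invert busy blocks within the working day).
Keanu ∩ Ben: 08:45-11:45, 13:45-15:45.
Keanu ∩ Ben ∩ Mateo: 08:45-11:45, 13:45-15:45.
Keanu ∩ Ben ∩ Mateo ∩ Callum: 08:45-11:45, 13:45-15:45.
Keanu ∩ Ben ∩ Mateo ∩ Callum ∩ Quinn: 08:45-11:45, 13:45-15:15.
So the common availability across everyone is 08:45-11:45, 13:45-15:15.
Summing the common windows: 180 + 90 = 270 minutes.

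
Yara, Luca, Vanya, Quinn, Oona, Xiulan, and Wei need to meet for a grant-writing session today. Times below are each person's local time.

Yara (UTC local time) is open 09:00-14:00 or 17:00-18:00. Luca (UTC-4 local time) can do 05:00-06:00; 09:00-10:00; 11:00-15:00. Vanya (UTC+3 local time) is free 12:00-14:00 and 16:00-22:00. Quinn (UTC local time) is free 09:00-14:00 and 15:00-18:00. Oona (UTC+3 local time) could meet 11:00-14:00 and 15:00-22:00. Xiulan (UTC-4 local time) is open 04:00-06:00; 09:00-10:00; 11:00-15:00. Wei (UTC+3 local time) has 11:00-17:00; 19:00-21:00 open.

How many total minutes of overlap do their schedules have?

180

Yara in UTC: 09:00-14:00, 17:00-18:00.
Luca in UTC: 09:00-10:00, 13:00-14:00, 15:00-19:00 (add 4h to convert from UTC-4).
Vanya in UTC: 09:00-11:00, 13:00-19:00 (subtract 3h to convert from UTC+3).
Quinn in UTC: 09:00-14:00, 15:00-18:00.
Oona in UTC: 08:00-11:00, 12:00-19:00 (subtract 3h to convert from UTC+3).
Xiulan in UTC: 08:00-10:00, 13:00-14:00, 15:00-19:00 (add 4h to convert from UTC-4).
Wei in UTC: 08:00-14:00, 16:00-18:00 (subtract 3h to convert from UTC+3).
Yara ∩ Luca: 09:00-10:00, 13:00-14:00, 17:00-18:00.
Yara ∩ Luca ∩ Vanya: 09:00-10:00, 13:00-14:00, 17:00-18:00.
Yara ∩ Luca ∩ Vanya ∩ Quinn: 09:00-10:00, 13:00-14:00, 17:00-18:00.
Yara ∩ Luca ∩ Vanya ∩ Quinn ∩ Oona: 09:00-10:00, 13:00-14:00, 17:00-18:00.
Yara ∩ Luca ∩ Vanya ∩ Quinn ∩ Oona ∩ Xiulan: 09:00-10:00, 13:00-14:00, 17:00-18:00.
Yara ∩ Luca ∩ Vanya ∩ Quinn ∩ Oona ∩ Xiulan ∩ Wei: 09:00-10:00, 13:00-14:00, 17:00-18:00.
Summing the common windows: 60 + 60 + 60 = 180 minutes.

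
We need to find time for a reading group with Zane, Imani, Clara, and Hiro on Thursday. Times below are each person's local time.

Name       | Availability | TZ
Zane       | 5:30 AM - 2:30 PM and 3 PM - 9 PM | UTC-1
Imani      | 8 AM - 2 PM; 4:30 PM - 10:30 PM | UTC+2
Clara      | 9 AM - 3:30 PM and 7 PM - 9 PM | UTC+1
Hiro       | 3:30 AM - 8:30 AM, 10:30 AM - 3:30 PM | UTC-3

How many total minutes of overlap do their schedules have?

Zane in UTC: 06:30-15:30, 16:00-22:00 (add 1h to convert from UTC-1).
Imani in UTC: 06:00-12:00, 14:30-20:30 (subtract 2h to convert from UTC+2).
Clara in UTC: 08:00-14:30, 18:00-20:00 (subtract 1h to convert from UTC+1).
Hiro in UTC: 06:30-11:30, 13:30-18:30 (add 3h to convert from UTC-3).
Zane ∩ Imani: 06:30-12:00, 14:30-15:30, 16:00-20:30.
Zane ∩ Imani ∩ Clara: 08:00-12:00, 18:00-20:00.
Zane ∩ Imani ∩ Clara ∩ Hiro: 08:00-11:30, 18:00-18:30.
Those are the intersection windows.
Summing the common windows: 210 + 30 = 240 minutes.

240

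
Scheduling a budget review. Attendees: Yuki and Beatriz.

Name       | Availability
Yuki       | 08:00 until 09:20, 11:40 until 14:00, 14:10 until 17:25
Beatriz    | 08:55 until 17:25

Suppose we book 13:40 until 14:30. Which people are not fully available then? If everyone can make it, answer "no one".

Yuki: not fully free for 13:40-14:30. Beatriz: free for 13:40-14:30.

Yuki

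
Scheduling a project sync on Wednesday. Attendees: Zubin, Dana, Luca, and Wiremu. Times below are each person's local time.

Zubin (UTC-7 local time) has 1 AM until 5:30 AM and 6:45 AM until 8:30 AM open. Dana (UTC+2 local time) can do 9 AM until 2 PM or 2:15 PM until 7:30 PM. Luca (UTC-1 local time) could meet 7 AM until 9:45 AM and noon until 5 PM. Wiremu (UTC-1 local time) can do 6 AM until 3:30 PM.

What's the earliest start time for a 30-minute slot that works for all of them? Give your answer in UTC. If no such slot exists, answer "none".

08:00

Zubin in UTC: 08:00-12:30, 13:45-15:30 (add 7h to convert from UTC-7).
Dana in UTC: 07:00-12:00, 12:15-17:30 (subtract 2h to convert from UTC+2).
Luca in UTC: 08:00-10:45, 13:00-18:00 (add 1h to convert from UTC-1).
Wiremu in UTC: 07:00-16:30 (add 1h to convert from UTC-1).
Zubin ∩ Dana: 08:00-12:00, 12:15-12:30, 13:45-15:30.
Zubin ∩ Dana ∩ Luca: 08:00-10:45, 13:45-15:30.
Zubin ∩ Dana ∩ Luca ∩ Wiremu: 08:00-10:45, 13:45-15:30.
The first common window of at least 30 minutes is 08:00-10:45, so the earliest start is 08:00.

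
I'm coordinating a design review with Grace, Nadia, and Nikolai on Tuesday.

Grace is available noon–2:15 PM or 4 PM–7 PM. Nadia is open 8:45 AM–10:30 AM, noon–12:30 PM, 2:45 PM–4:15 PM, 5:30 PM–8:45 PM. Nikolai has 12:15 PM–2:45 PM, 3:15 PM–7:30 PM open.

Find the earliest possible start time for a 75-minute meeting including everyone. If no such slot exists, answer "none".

Grace ∩ Nadia: 12:00-12:30, 16:00-16:15, 17:30-19:00.
Grace ∩ Nadia ∩ Nikolai: 12:15-12:30, 16:00-16:15, 17:30-19:00.
So the common availability across everyone is 12:15-12:30, 16:00-16:15, 17:30-19:00.
The first common window of at least 75 minutes is 17:30-19:00, so the earliest start is 17:30.

17:30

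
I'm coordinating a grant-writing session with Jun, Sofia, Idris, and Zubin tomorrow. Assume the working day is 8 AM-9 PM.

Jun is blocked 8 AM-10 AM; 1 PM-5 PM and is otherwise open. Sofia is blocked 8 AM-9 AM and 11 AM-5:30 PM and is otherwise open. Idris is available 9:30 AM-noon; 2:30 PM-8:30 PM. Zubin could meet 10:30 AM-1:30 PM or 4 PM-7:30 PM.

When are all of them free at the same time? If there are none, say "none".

10:30-11:00, 17:30-19:30

Jun free: 10:00-13:00, 17:00-21:00 (invert busy blocks within the working day).
Sofia free: 09:00-11:00, 17:30-21:00 (invert busy blocks within the working day).
Idris free: 09:30-12:00, 14:30-20:30.
Zubin free: 10:30-13:30, 16:00-19:30.
Jun ∩ Sofia: 10:00-11:00, 17:30-21:00.
Jun ∩ Sofia ∩ Idris: 10:00-11:00, 17:30-20:30.
Jun ∩ Sofia ∩ Idris ∩ Zubin: 10:30-11:00, 17:30-19:30.
Those are the intersection windows.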